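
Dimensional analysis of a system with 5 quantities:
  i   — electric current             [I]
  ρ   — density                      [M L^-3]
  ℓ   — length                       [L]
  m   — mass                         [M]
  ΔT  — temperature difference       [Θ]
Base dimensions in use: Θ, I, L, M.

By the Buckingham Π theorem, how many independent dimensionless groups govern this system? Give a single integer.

Dimensional matrix (Θ×I×L×M by i×ρ×ℓ×m×ΔT):
  Θ: [ 0  0  0  0  1]
  I: [ 1  0  0  0  0]
  L: [ 0 -3  1  0  0]
  M: [ 0  1  0  1  0]
Row reduction gives pivot columns i,ρ,ℓ,ΔT; rank = 4
5 vars − rank 4 = 1 Π group

1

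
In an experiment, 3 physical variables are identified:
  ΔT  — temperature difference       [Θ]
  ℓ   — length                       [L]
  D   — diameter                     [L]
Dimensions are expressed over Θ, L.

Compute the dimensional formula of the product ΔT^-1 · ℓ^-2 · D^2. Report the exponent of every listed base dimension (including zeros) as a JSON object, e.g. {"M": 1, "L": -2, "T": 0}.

{"Θ": -1, "L": 0}

Exponent matrix [Θ,L] × [ΔT,ℓ,D]:
  Θ: [ 1  0  0]
  L: [ 0  1  1]
  [Θ]: (-1)·1+(-2)·0+(2)·0 = -1
  [L]: (-1)·0+(-2)·1+(2)·1 = 0
⇒ Θ^-1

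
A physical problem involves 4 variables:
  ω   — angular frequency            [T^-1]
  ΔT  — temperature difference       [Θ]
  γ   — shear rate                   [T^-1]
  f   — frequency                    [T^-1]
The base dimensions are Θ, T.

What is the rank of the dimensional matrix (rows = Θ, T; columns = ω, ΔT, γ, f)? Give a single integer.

Dimensional matrix (Θ×T by ω×ΔT×γ×f):
  Θ: [ 0  1  0  0]
  T: [-1  0 -1 -1]
RREF → pivots at {ω,ΔT} ⇒ r = 2

2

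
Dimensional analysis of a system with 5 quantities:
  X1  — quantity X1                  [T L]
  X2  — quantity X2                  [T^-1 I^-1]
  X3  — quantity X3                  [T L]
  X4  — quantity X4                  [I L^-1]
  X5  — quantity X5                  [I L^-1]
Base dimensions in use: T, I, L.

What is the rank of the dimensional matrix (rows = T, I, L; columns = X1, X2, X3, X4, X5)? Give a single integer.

2

Dimensional matrix (T×I×L by X1×X2×X3×X4×X5):
  T: [ 1 -1  1  0  0]
  I: [ 0 -1  0  1  1]
  L: [ 1  0  1 -1 -1]
RREF → pivots at {X1,X2} ⇒ r = 2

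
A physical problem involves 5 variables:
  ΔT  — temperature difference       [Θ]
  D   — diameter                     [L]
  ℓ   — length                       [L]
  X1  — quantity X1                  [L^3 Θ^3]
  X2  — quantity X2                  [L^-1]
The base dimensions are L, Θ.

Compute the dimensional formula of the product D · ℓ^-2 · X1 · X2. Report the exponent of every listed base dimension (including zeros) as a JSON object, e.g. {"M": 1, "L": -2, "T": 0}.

Exponent matrix [L,Θ] × [ΔT,D,ℓ,X1,X2]:
  L: [ 0  1  1  3 -1]
  Θ: [ 1  0  0  3  0]
  [L]: (1)·1+(-2)·1+(1)·3+(1)·-1 = 1
  [Θ]: (1)·0+(-2)·0+(1)·3+(1)·0 = 3
⇒ L Θ^3

{"L": 1, "Θ": 3}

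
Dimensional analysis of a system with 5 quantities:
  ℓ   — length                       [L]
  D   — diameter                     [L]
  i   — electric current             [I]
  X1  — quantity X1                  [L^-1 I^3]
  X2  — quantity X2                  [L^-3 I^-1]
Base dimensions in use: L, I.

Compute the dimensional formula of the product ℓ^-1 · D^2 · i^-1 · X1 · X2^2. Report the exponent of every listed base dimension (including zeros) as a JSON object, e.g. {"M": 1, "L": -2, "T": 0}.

{"L": -6, "I": 0}

Dimensional matrix (L×I by ℓ×D×i×X1×X2):
  L: [ 1  1  0 -1 -3]
  I: [ 0  0  1  3 -1]
  [L]: (-1)·1+(2)·1+(-1)·0+(1)·-1+(2)·-3 = -6
  [I]: (-1)·0+(2)·0+(-1)·1+(1)·3+(2)·-1 = 0
⇒ L^-6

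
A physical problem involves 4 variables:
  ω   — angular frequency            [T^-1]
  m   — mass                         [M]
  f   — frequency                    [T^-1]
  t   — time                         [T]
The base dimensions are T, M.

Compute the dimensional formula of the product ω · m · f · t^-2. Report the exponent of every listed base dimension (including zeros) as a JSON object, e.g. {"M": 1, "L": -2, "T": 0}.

Write exponents as rows T,M / cols ω,m,f,t:
  T: [-1  0 -1  1]
  M: [ 0  1  0  0]
  [T]: (1)·-1+(1)·0+(1)·-1+(-2)·1 = -4
  [M]: (1)·0+(1)·1+(1)·0+(-2)·0 = 1
⇒ T^-4 M

{"T": -4, "M": 1}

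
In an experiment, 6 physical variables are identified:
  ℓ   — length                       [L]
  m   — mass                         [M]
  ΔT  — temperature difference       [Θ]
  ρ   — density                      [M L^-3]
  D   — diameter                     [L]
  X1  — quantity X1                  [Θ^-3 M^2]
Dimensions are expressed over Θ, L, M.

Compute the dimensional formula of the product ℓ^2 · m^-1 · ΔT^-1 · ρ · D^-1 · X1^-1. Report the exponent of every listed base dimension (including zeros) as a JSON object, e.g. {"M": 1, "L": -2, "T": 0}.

{"Θ": 2, "L": -2, "M": -2}

Dimensional matrix (Θ×L×M by ℓ×m×ΔT×ρ×D×X1):
  Θ: [ 0  0  1  0  0 -3]
  L: [ 1  0  0 -3  1  0]
  M: [ 0  1  0  1  0  2]
  [Θ]: (2)·0+(-1)·0+(-1)·1+(1)·0+(-1)·0+(-1)·-3 = 2
  [L]: (2)·1+(-1)·0+(-1)·0+(1)·-3+(-1)·1+(-1)·0 = -2
  [M]: (2)·0+(-1)·1+(-1)·0+(1)·1+(-1)·0+(-1)·2 = -2
⇒ Θ^2 L^-2 M^-2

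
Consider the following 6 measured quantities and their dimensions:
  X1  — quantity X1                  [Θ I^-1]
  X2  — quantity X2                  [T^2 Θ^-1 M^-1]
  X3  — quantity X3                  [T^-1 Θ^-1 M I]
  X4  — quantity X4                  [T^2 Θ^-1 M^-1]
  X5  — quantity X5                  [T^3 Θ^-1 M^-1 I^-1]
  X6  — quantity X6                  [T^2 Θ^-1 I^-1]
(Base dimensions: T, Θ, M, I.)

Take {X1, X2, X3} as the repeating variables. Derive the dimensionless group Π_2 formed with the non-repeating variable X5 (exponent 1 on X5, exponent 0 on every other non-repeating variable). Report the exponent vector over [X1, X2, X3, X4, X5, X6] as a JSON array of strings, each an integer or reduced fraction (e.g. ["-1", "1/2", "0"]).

["-2", "-2", "-1", "0", "1", "0"]

Exponent matrix [T,Θ,M,I] × [X1,X2,X3,X4,X5,X6]:
  T: [ 0  2 -1  2  3  2]
  Θ: [ 1 -1 -1 -1 -1 -1]
  M: [ 0 -1  1 -1 -1  0]
  I: [-1  0  1  0 -1 -1]
Echelon form has 3 nonzero rows (pivots: X1,X2,X3)
Pivot set = {X1,X2,X3}, free = {X4,X5,X6}
RREF:
  r0: [   1    0    0    0    2    3]
  r1: [   0    1    0    1    2    2]
  r2: [   0    0    1    0    1    2]
  r3: [   0    0    0    0    0    0]
Fix exponent of X5 at 1, X4 at 0, X6 at 0; solve each RREF row for its pivot's exponent:
  r0: exp(X1) + (2)·1 = 0 ⇒ exp(X1) = -2
  r1: exp(X2) + (2)·1 = 0 ⇒ exp(X2) = -2
  r2: exp(X3) + (1)·1 = 0 ⇒ exp(X3) = -1
Π_2 = X1^-2 · X2^-2 · X3^-1 · X5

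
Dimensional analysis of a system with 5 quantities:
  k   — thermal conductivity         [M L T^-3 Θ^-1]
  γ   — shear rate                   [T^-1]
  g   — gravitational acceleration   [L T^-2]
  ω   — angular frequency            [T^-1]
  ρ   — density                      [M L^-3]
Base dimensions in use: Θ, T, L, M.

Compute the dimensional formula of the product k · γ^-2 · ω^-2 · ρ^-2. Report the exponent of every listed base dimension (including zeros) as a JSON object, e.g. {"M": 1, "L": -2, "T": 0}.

Write exponents as rows Θ,T,L,M / cols k,γ,g,ω,ρ:
  Θ: [-1  0  0  0  0]
  T: [-3 -1 -2 -1  0]
  L: [ 1  0  1  0 -3]
  M: [ 1  0  0  0  1]
  [Θ]: (1)·-1+(-2)·0+(-2)·0+(-2)·0 = -1
  [T]: (1)·-3+(-2)·-1+(-2)·-1+(-2)·0 = 1
  [L]: (1)·1+(-2)·0+(-2)·0+(-2)·-3 = 7
  [M]: (1)·1+(-2)·0+(-2)·0+(-2)·1 = -1
⇒ Θ^-1 T L^7 M^-1

{"Θ": -1, "T": 1, "L": 7, "M": -1}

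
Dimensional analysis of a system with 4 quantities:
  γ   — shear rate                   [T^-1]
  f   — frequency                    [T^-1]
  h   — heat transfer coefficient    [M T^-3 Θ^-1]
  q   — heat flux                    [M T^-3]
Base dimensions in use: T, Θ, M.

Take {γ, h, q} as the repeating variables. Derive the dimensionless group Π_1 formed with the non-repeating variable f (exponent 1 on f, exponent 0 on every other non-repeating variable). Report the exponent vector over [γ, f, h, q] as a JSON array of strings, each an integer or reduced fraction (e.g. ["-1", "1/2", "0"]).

["-1", "1", "0", "0"]

Exponent matrix [T,Θ,M] × [γ,f,h,q]:
  T: [-1 -1 -3 -3]
  Θ: [ 0  0 -1  0]
  M: [ 0  0  1  1]
Echelon form has 3 nonzero rows (pivots: γ,h,q)
Repeat: γ,h,q; free: f
RREF:
  r0: [   1    1    0    0]
  r1: [   0    0    1    0]
  r2: [   0    0    0    1]
Fix exponent of f at 1; solve each RREF row for its pivot's exponent:
  r0: exp(γ) + (1)·1 = 0 ⇒ exp(γ) = -1
  r1: exp(h) + (0)·1 = 0 ⇒ exp(h) = 0
  r2: exp(q) + (0)·1 = 0 ⇒ exp(q) = 0
Π_1 = γ^-1 · f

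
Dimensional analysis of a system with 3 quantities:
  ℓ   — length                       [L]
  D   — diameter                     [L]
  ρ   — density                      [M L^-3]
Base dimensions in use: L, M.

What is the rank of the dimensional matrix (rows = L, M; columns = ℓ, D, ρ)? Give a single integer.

Write exponents as rows L,M / cols ℓ,D,ρ:
  L: [ 1  1 -3]
  M: [ 0  0  1]
RREF → pivots at {ℓ,ρ} ⇒ r = 2

2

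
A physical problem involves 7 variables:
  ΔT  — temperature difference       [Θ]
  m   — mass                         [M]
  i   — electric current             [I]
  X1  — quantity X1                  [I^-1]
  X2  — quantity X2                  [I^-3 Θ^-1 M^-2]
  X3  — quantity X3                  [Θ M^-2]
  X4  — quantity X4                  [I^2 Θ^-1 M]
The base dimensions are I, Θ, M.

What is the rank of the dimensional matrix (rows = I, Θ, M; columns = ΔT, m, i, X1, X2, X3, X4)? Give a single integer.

3

Dimensional matrix (I×Θ×M by ΔT×m×i×X1×X2×X3×X4):
  I: [ 0  0  1 -1 -3  0  2]
  Θ: [ 1  0  0  0 -1  1 -1]
  M: [ 0  1  0  0 -2 -2  1]
Row reduction gives pivot columns ΔT,m,i; rank = 3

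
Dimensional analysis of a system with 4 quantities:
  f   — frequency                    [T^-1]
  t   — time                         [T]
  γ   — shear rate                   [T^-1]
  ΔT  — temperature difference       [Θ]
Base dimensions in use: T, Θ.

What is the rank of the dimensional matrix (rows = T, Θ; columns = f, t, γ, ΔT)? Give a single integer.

2

Write exponents as rows T,Θ / cols f,t,γ,ΔT:
  T: [-1  1 -1  0]
  Θ: [ 0  0  0  1]
RREF → pivots at {f,ΔT} ⇒ r = 2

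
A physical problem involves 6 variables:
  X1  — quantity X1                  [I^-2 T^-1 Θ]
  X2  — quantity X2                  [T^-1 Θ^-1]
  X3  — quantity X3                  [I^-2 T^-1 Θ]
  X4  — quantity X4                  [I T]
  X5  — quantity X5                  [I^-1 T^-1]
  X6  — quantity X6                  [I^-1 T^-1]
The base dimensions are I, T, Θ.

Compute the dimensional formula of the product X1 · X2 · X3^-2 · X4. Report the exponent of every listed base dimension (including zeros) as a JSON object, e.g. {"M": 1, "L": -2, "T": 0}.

{"I": 3, "T": 1, "Θ": -2}

Dimensional matrix (I×T×Θ by X1×X2×X3×X4×X5×X6):
  I: [-2  0 -2  1 -1 -1]
  T: [-1 -1 -1  1 -1 -1]
  Θ: [ 1 -1  1  0  0  0]
  [I]: (1)·-2+(1)·0+(-2)·-2+(1)·1 = 3
  [T]: (1)·-1+(1)·-1+(-2)·-1+(1)·1 = 1
  [Θ]: (1)·1+(1)·-1+(-2)·1+(1)·0 = -2
⇒ I^3 T Θ^-2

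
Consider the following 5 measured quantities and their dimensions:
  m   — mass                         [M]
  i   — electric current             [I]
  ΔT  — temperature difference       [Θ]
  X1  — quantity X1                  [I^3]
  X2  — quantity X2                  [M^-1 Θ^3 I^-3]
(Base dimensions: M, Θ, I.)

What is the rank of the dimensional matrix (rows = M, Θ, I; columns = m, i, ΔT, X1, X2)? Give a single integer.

3

Write exponents as rows M,Θ,I / cols m,i,ΔT,X1,X2:
  M: [ 1  0  0  0 -1]
  Θ: [ 0  0  1  0  3]
  I: [ 0  1  0  3 -3]
RREF → pivots at {m,i,ΔT} ⇒ r = 3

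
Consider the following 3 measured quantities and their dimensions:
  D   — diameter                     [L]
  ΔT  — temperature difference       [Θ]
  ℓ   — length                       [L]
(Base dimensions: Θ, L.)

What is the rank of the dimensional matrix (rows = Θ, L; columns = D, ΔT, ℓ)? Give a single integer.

Write exponents as rows Θ,L / cols D,ΔT,ℓ:
  Θ: [ 0  1  0]
  L: [ 1  0  1]
Echelon form has 2 nonzero rows (pivots: D,ΔT)

2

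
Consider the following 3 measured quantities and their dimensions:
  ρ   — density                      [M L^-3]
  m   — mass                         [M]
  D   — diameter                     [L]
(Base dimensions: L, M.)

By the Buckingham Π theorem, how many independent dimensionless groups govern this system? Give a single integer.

1

Write exponents as rows L,M / cols ρ,m,D:
  L: [-3  0  1]
  M: [ 1  1  0]
RREF → pivots at {ρ,m} ⇒ r = 2
3 vars − rank 2 = 1 Π group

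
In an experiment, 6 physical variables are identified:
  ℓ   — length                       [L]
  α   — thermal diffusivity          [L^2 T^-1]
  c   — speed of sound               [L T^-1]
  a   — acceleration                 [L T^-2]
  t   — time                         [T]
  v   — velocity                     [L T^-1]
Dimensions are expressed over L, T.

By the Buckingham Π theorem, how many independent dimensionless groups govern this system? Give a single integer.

Dimensional matrix (L×T by ℓ×α×c×a×t×v):
  L: [ 1  2  1  1  0  1]
  T: [ 0 -1 -1 -2  1 -1]
Echelon form has 2 nonzero rows (pivots: ℓ,α)
n=6, r=2 ⇒ 4 dimensionless groups

4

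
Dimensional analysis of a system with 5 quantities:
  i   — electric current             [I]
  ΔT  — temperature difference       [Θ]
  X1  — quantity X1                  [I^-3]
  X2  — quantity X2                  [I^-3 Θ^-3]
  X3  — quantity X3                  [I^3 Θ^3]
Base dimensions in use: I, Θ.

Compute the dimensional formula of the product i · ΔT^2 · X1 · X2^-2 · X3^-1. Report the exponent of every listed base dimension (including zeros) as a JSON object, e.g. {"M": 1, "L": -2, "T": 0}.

{"I": 1, "Θ": 5}

Write exponents as rows I,Θ / cols i,ΔT,X1,X2,X3:
  I: [ 1  0 -3 -3  3]
  Θ: [ 0  1  0 -3  3]
  [I]: (1)·1+(2)·0+(1)·-3+(-2)·-3+(-1)·3 = 1
  [Θ]: (1)·0+(2)·1+(1)·0+(-2)·-3+(-1)·3 = 5
⇒ I Θ^5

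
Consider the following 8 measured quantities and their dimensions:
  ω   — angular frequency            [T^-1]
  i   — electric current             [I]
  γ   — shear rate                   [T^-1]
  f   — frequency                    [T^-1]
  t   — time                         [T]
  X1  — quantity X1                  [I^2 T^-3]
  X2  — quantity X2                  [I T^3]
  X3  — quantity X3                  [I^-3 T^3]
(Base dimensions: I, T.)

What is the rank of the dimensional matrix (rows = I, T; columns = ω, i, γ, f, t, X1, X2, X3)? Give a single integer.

Exponent matrix [I,T] × [ω,i,γ,f,t,X1,X2,X3]:
  I: [ 0  1  0  0  0  2  1 -3]
  T: [-1  0 -1 -1  1 -3  3  3]
Echelon form has 2 nonzero rows (pivots: ω,i)

2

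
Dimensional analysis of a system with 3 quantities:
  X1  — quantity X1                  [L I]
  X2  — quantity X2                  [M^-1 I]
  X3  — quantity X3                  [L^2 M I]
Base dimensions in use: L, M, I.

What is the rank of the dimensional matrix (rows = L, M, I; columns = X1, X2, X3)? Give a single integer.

Dimensional matrix (L×M×I by X1×X2×X3):
  L: [ 1  0  2]
  M: [ 0 -1  1]
  I: [ 1  1  1]
Echelon form has 2 nonzero rows (pivots: X1,X2)

2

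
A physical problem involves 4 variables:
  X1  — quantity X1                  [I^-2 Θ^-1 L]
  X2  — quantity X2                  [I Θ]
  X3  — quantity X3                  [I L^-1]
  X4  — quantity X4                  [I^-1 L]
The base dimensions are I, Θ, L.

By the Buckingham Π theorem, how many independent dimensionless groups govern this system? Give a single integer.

Exponent matrix [I,Θ,L] × [X1,X2,X3,X4]:
  I: [-2  1  1 -1]
  Θ: [-1  1  0  0]
  L: [ 1  0 -1  1]
Row reduction gives pivot columns X1,X2; rank = 2
Π count = n − r = 4 − 2 = 2

2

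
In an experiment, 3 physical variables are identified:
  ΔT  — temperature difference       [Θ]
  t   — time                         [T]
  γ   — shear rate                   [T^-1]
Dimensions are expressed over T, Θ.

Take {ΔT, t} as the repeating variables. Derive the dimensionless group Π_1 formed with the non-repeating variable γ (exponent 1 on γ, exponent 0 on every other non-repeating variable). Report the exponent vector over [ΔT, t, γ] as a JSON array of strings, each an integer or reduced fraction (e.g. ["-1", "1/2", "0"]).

["0", "1", "1"]

Dimensional matrix (T×Θ by ΔT×t×γ):
  T: [ 0  1 -1]
  Θ: [ 1  0  0]
Row reduction gives pivot columns ΔT,t; rank = 2
Repeat: ΔT,t; free: γ
RREF:
  r0: [   1    0    0]
  r1: [   0    1   -1]
Fix exponent of γ at 1; solve each RREF row for its pivot's exponent:
  r0: exp(ΔT) + (0)·1 = 0 ⇒ exp(ΔT) = 0
  r1: exp(t) + (-1)·1 = 0 ⇒ exp(t) = 1
Π_1 = t · γ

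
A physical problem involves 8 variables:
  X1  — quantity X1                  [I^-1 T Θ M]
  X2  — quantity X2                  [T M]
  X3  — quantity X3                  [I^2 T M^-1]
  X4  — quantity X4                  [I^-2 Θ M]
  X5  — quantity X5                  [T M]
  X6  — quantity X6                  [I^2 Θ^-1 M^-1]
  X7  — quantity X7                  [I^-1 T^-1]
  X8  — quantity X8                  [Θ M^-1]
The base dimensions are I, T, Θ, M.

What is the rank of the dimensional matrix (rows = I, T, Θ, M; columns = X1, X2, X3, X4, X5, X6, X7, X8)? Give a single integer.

3

Write exponents as rows I,T,Θ,M / cols X1,X2,X3,X4,X5,X6,X7,X8:
  I: [-1  0  2 -2  0  2 -1  0]
  T: [ 1  1  1  0  1  0 -1  0]
  Θ: [ 1  0  0  1  0 -1  0  1]
  M: [ 1  1 -1  1  1 -1  0 -1]
RREF → pivots at {X1,X2,X3} ⇒ r = 3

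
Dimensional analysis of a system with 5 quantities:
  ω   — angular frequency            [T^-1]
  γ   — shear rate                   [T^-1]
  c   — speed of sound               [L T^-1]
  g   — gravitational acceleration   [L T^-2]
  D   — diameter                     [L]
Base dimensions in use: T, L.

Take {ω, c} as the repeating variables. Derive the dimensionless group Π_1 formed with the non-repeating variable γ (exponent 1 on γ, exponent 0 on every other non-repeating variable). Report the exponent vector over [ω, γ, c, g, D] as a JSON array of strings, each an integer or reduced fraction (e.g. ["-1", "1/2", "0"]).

Exponent matrix [T,L] × [ω,γ,c,g,D]:
  T: [-1 -1 -1 -2  0]
  L: [ 0  0  1  1  1]
Echelon form has 2 nonzero rows (pivots: ω,c)
Repeat: ω,c; free: γ,g,D
RREF:
  r0: [   1    1    0    1   -1]
  r1: [   0    0    1    1    1]
Fix exponent of γ at 1, g at 0, D at 0; solve each RREF row for its pivot's exponent:
  r0: exp(ω) + (1)·1 = 0 ⇒ exp(ω) = -1
  r1: exp(c) + (0)·1 = 0 ⇒ exp(c) = 0
Π_1 = ω^-1 · γ

["-1", "1", "0", "0", "0"]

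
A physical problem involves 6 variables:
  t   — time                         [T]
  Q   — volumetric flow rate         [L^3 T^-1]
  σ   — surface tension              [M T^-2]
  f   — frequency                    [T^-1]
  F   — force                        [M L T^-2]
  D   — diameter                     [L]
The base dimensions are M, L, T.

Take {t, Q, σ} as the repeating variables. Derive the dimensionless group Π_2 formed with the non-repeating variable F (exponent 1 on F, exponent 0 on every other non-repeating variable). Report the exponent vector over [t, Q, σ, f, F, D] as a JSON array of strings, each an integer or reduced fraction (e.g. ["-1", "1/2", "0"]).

Dimensional matrix (M×L×T by t×Q×σ×f×F×D):
  M: [ 0  0  1  0  1  0]
  L: [ 0  3  0  0  1  1]
  T: [ 1 -1 -2 -1 -2  0]
Echelon form has 3 nonzero rows (pivots: t,Q,σ)
Pivot set = {t,Q,σ}, free = {f,F,D}
RREF:
  r0: [   1    0    0   -1  1/3  1/3]
  r1: [   0    1    0    0  1/3  1/3]
  r2: [   0    0    1    0    1    0]
Fix exponent of F at 1, f at 0, D at 0; solve each RREF row for its pivot's exponent:
  r0: exp(t) + (1/3)·1 = 0 ⇒ exp(t) = -1/3
  r1: exp(Q) + (1/3)·1 = 0 ⇒ exp(Q) = -1/3
  r2: exp(σ) + (1)·1 = 0 ⇒ exp(σ) = -1
Π_2 = t^(-1/3) · Q^(-1/3) · σ^-1 · F

["-1/3", "-1/3", "-1", "0", "1", "0"]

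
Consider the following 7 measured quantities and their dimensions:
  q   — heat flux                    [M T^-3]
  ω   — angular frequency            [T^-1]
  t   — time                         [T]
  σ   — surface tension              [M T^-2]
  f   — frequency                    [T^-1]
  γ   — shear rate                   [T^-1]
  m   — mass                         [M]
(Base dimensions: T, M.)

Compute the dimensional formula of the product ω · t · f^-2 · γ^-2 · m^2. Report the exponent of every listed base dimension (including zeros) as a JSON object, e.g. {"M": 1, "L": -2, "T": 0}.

{"T": 4, "M": 2}

Exponent matrix [T,M] × [q,ω,t,σ,f,γ,m]:
  T: [-3 -1  1 -2 -1 -1  0]
  M: [ 1  0  0  1  0  0  1]
  [T]: (1)·-1+(1)·1+(-2)·-1+(-2)·-1+(2)·0 = 4
  [M]: (1)·0+(1)·0+(-2)·0+(-2)·0+(2)·1 = 2
⇒ T^4 M^2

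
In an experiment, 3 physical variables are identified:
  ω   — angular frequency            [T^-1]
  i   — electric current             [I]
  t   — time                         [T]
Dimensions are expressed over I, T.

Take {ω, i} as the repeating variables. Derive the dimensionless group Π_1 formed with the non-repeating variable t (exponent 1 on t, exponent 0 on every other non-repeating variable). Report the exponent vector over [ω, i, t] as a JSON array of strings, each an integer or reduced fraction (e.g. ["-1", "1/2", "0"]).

Dimensional matrix (I×T by ω×i×t):
  I: [ 0  1  0]
  T: [-1  0  1]
Echelon form has 2 nonzero rows (pivots: ω,i)
Pivot set = {ω,i}, free = {t}
RREF:
  r0: [   1    0   -1]
  r1: [   0    1    0]
Fix exponent of t at 1; solve each RREF row for its pivot's exponent:
  r0: exp(ω) + (-1)·1 = 0 ⇒ exp(ω) = 1
  r1: exp(i) + (0)·1 = 0 ⇒ exp(i) = 0
Π_1 = ω · t

["1", "0", "1"]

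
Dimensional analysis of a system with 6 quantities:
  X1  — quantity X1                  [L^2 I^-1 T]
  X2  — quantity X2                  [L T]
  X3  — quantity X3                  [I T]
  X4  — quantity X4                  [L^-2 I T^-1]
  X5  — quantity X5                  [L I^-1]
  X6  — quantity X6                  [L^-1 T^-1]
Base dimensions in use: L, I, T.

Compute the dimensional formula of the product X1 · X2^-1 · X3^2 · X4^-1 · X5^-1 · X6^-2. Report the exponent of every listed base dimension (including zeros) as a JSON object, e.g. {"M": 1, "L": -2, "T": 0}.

{"L": 4, "I": 1, "T": 5}

Write exponents as rows L,I,T / cols X1,X2,X3,X4,X5,X6:
  L: [ 2  1  0 -2  1 -1]
  I: [-1  0  1  1 -1  0]
  T: [ 1  1  1 -1  0 -1]
  [L]: (1)·2+(-1)·1+(2)·0+(-1)·-2+(-1)·1+(-2)·-1 = 4
  [I]: (1)·-1+(-1)·0+(2)·1+(-1)·1+(-1)·-1+(-2)·0 = 1
  [T]: (1)·1+(-1)·1+(2)·1+(-1)·-1+(-1)·0+(-2)·-1 = 5
⇒ L^4 I T^5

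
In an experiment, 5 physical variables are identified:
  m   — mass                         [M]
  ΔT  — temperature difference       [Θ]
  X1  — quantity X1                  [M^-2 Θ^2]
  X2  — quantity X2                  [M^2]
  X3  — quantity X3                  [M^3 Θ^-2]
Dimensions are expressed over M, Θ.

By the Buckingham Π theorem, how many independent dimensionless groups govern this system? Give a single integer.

Exponent matrix [M,Θ] × [m,ΔT,X1,X2,X3]:
  M: [ 1  0 -2  2  3]
  Θ: [ 0  1  2  0 -2]
RREF → pivots at {m,ΔT} ⇒ r = 2
Π count = n − r = 5 − 2 = 3

3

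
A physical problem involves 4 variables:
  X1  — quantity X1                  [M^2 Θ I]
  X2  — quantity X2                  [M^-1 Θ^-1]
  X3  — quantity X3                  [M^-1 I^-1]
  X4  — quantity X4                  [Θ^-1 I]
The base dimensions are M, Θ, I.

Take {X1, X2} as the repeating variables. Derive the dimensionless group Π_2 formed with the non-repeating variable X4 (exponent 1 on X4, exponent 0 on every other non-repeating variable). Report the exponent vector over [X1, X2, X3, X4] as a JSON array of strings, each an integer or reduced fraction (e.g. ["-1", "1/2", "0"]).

Dimensional matrix (M×Θ×I by X1×X2×X3×X4):
  M: [ 2 -1 -1  0]
  Θ: [ 1 -1  0 -1]
  I: [ 1  0 -1  1]
Row reduction gives pivot columns X1,X2; rank = 2
Pivot set = {X1,X2}, free = {X3,X4}
RREF:
  r0: [   1    0   -1    1]
  r1: [   0    1   -1    2]
  r2: [   0    0    0    0]
Fix exponent of X4 at 1, X3 at 0; solve each RREF row for its pivot's exponent:
  r0: exp(X1) + (1)·1 = 0 ⇒ exp(X1) = -1
  r1: exp(X2) + (2)·1 = 0 ⇒ exp(X2) = -2
Π_2 = X1^-1 · X2^-2 · X4

["-1", "-2", "0", "1"]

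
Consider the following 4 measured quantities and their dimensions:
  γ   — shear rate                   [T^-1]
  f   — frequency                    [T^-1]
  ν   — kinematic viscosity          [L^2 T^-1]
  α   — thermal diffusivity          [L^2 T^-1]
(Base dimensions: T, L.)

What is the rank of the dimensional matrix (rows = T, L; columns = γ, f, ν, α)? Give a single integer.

Exponent matrix [T,L] × [γ,f,ν,α]:
  T: [-1 -1 -1 -1]
  L: [ 0  0  2  2]
Echelon form has 2 nonzero rows (pivots: γ,ν)

2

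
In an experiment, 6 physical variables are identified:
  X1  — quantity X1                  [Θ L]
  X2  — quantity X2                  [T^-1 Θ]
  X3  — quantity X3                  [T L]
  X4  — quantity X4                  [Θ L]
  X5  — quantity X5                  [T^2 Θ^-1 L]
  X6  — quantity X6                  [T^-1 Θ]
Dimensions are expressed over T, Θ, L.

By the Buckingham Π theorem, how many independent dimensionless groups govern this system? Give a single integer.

Exponent matrix [T,Θ,L] × [X1,X2,X3,X4,X5,X6]:
  T: [ 0 -1  1  0  2 -1]
  Θ: [ 1  1  0  1 -1  1]
  L: [ 1  0  1  1  1  0]
RREF → pivots at {X1,X2} ⇒ r = 2
Π count = n − r = 6 − 2 = 4

4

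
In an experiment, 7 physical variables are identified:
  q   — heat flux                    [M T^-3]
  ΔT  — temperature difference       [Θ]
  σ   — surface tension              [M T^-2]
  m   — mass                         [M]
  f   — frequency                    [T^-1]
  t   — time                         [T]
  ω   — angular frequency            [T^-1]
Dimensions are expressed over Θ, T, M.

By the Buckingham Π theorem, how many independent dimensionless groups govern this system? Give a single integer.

Write exponents as rows Θ,T,M / cols q,ΔT,σ,m,f,t,ω:
  Θ: [ 0  1  0  0  0  0  0]
  T: [-3  0 -2  0 -1  1 -1]
  M: [ 1  0  1  1  0  0  0]
Echelon form has 3 nonzero rows (pivots: q,ΔT,σ)
7 vars − rank 3 = 4 Π groups

4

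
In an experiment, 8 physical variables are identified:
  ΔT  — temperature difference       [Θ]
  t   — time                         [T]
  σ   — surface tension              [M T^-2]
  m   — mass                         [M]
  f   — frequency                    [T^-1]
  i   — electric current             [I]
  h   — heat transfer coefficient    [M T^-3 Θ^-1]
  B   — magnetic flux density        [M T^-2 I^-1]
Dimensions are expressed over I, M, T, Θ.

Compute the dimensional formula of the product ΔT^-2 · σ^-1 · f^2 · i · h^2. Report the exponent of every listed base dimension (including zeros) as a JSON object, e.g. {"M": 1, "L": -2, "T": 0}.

{"I": 1, "M": 1, "T": -6, "Θ": -4}

Write exponents as rows I,M,T,Θ / cols ΔT,t,σ,m,f,i,h,B:
  I: [ 0  0  0  0  0  1  0 -1]
  M: [ 0  0  1  1  0  0  1  1]
  T: [ 0  1 -2  0 -1  0 -3 -2]
  Θ: [ 1  0  0  0  0  0 -1  0]
  [I]: (-2)·0+(-1)·0+(2)·0+(1)·1+(2)·0 = 1
  [M]: (-2)·0+(-1)·1+(2)·0+(1)·0+(2)·1 = 1
  [T]: (-2)·0+(-1)·-2+(2)·-1+(1)·0+(2)·-3 = -6
  [Θ]: (-2)·1+(-1)·0+(2)·0+(1)·0+(2)·-1 = -4
⇒ I M T^-6 Θ^-4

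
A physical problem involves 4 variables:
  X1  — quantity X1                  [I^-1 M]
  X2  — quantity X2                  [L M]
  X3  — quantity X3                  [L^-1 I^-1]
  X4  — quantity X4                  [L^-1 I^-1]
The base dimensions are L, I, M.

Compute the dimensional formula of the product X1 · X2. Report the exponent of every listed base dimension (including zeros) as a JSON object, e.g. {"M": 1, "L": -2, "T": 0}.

Exponent matrix [L,I,M] × [X1,X2,X3,X4]:
  L: [ 0  1 -1 -1]
  I: [-1  0 -1 -1]
  M: [ 1  1  0  0]
  [L]: (1)·0+(1)·1 = 1
  [I]: (1)·-1+(1)·0 = -1
  [M]: (1)·1+(1)·1 = 2
⇒ L I^-1 M^2

{"L": 1, "I": -1, "M": 2}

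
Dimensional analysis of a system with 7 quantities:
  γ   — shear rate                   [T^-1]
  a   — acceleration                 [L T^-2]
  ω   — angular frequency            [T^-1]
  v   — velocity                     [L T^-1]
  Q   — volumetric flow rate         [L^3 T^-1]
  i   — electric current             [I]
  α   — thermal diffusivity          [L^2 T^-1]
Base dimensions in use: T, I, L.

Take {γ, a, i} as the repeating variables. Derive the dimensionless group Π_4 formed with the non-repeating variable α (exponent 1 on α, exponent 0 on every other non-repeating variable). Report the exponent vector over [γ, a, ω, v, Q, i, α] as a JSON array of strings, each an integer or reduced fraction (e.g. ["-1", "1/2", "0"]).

Write exponents as rows T,I,L / cols γ,a,ω,v,Q,i,α:
  T: [-1 -2 -1 -1 -1  0 -1]
  I: [ 0  0  0  0  0  1  0]
  L: [ 0  1  0  1  3  0  2]
Row reduction gives pivot columns γ,a,i; rank = 3
Repeat: γ,a,i; free: ω,v,Q,α
RREF:
  r0: [   1    0    1   -1   -5    0   -3]
  r1: [   0    1    0    1    3    0    2]
  r2: [   0    0    0    0    0    1    0]
Fix exponent of α at 1, ω at 0, v at 0, Q at 0; solve each RREF row for its pivot's exponent:
  r0: exp(γ) + (-3)·1 = 0 ⇒ exp(γ) = 3
  r1: exp(a) + (2)·1 = 0 ⇒ exp(a) = -2
  r2: exp(i) + (0)·1 = 0 ⇒ exp(i) = 0
Π_4 = γ^3 · a^-2 · α

["3", "-2", "0", "0", "0", "0", "1"]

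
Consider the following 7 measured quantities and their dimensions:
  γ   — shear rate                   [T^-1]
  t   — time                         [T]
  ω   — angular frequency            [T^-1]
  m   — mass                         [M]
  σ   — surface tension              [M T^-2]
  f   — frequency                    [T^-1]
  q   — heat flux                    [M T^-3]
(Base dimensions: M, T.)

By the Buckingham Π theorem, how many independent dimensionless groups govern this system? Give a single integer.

Write exponents as rows M,T / cols γ,t,ω,m,σ,f,q:
  M: [ 0  0  0  1  1  0  1]
  T: [-1  1 -1  0 -2 -1 -3]
Row reduction gives pivot columns γ,m; rank = 2
7 vars − rank 2 = 5 Π groups

5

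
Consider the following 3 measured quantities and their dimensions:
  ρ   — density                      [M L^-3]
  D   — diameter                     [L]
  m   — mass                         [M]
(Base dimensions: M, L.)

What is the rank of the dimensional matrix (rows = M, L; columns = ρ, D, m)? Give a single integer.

Exponent matrix [M,L] × [ρ,D,m]:
  M: [ 1  0  1]
  L: [-3  1  0]
Echelon form has 2 nonzero rows (pivots: ρ,D)

2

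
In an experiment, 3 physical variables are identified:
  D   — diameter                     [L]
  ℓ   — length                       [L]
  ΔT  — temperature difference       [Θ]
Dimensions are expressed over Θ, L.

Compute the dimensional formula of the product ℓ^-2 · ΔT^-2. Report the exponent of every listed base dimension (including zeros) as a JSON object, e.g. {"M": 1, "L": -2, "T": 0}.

Dimensional matrix (Θ×L by D×ℓ×ΔT):
  Θ: [ 0  0  1]
  L: [ 1  1  0]
  [Θ]: (-2)·0+(-2)·1 = -2
  [L]: (-2)·1+(-2)·0 = -2
⇒ Θ^-2 L^-2

{"Θ": -2, "L": -2}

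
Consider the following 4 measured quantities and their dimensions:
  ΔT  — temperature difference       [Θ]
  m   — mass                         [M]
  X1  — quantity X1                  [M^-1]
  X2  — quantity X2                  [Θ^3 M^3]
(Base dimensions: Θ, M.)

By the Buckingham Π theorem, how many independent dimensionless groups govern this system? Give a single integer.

2

Exponent matrix [Θ,M] × [ΔT,m,X1,X2]:
  Θ: [ 1  0  0  3]
  M: [ 0  1 -1  3]
Row reduction gives pivot columns ΔT,m; rank = 2
Π count = n − r = 4 − 2 = 2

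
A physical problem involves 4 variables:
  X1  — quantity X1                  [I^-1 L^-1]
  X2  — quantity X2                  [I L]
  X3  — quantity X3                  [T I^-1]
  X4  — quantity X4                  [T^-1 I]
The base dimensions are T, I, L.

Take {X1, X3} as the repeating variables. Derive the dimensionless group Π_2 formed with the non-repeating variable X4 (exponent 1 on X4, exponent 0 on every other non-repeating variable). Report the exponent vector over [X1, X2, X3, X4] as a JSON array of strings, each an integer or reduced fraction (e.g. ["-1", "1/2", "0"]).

["0", "0", "1", "1"]

Exponent matrix [T,I,L] × [X1,X2,X3,X4]:
  T: [ 0  0  1 -1]
  I: [-1  1 -1  1]
  L: [-1  1  0  0]
Row reduction gives pivot columns X1,X3; rank = 2
Pivot set = {X1,X3}, free = {X2,X4}
RREF:
  r0: [   1   -1    0    0]
  r1: [   0    0    1   -1]
  r2: [   0    0    0    0]
Fix exponent of X4 at 1, X2 at 0; solve each RREF row for its pivot's exponent:
  r0: exp(X1) + (0)·1 = 0 ⇒ exp(X1) = 0
  r1: exp(X3) + (-1)·1 = 0 ⇒ exp(X3) = 1
Π_2 = X3 · X4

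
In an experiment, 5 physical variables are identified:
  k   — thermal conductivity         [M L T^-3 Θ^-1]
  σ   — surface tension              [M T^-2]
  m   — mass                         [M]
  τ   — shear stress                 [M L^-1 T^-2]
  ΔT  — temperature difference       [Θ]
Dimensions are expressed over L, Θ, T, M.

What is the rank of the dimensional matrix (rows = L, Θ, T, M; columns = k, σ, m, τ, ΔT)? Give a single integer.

4

Exponent matrix [L,Θ,T,M] × [k,σ,m,τ,ΔT]:
  L: [ 1  0  0 -1  0]
  Θ: [-1  0  0  0  1]
  T: [-3 -2  0 -2  0]
  M: [ 1  1  1  1  0]
RREF → pivots at {k,σ,m,τ} ⇒ r = 4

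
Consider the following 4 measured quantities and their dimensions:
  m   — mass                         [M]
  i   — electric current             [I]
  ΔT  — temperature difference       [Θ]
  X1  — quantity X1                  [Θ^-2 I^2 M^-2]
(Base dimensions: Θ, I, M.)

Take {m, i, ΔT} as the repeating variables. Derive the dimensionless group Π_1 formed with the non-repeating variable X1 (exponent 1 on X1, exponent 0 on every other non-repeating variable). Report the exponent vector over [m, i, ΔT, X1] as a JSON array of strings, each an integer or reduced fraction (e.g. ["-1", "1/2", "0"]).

Write exponents as rows Θ,I,M / cols m,i,ΔT,X1:
  Θ: [ 0  0  1 -2]
  I: [ 0  1  0  2]
  M: [ 1  0  0 -2]
RREF → pivots at {m,i,ΔT} ⇒ r = 3
Repeat: m,i,ΔT; free: X1
RREF:
  r0: [   1    0    0   -2]
  r1: [   0    1    0    2]
  r2: [   0    0    1   -2]
Fix exponent of X1 at 1; solve each RREF row for its pivot's exponent:
  r0: exp(m) + (-2)·1 = 0 ⇒ exp(m) = 2
  r1: exp(i) + (2)·1 = 0 ⇒ exp(i) = -2
  r2: exp(ΔT) + (-2)·1 = 0 ⇒ exp(ΔT) = 2
Π_1 = m^2 · i^-2 · ΔT^2 · X1

["2", "-2", "2", "1"]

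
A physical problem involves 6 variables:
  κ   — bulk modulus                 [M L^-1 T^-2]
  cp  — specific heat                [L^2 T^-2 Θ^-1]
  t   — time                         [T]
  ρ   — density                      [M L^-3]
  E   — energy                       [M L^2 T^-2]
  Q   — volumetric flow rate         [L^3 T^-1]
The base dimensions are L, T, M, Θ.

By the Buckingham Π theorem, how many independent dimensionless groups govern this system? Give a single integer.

2

Write exponents as rows L,T,M,Θ / cols κ,cp,t,ρ,E,Q:
  L: [-1  2  0 -3  2  3]
  T: [-2 -2  1  0 -2 -1]
  M: [ 1  0  0  1  1  0]
  Θ: [ 0 -1  0  0  0  0]
Row reduction gives pivot columns κ,cp,t,ρ; rank = 4
6 vars − rank 4 = 2 Π groups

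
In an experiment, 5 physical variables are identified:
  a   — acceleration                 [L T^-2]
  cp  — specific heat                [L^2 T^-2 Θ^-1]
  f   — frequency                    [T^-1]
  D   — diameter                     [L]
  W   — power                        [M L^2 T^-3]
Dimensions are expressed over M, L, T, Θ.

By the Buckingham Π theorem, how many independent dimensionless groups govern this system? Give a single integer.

Write exponents as rows M,L,T,Θ / cols a,cp,f,D,W:
  M: [ 0  0  0  0  1]
  L: [ 1  2  0  1  2]
  T: [-2 -2 -1  0 -3]
  Θ: [ 0 -1  0  0  0]
Echelon form has 4 nonzero rows (pivots: a,cp,f,W)
5 vars − rank 4 = 1 Π group

1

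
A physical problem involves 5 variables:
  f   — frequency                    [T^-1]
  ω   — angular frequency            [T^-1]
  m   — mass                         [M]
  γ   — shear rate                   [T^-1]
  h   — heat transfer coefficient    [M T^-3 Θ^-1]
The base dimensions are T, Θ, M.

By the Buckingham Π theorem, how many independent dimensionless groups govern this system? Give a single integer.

Exponent matrix [T,Θ,M] × [f,ω,m,γ,h]:
  T: [-1 -1  0 -1 -3]
  Θ: [ 0  0  0  0 -1]
  M: [ 0  0  1  0  1]
RREF → pivots at {f,m,h} ⇒ r = 3
5 vars − rank 3 = 2 Π groups

2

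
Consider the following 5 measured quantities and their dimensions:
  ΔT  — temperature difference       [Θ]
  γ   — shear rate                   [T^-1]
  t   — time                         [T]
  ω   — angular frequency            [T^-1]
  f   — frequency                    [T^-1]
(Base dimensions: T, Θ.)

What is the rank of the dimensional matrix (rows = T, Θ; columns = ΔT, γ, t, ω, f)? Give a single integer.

2

Exponent matrix [T,Θ] × [ΔT,γ,t,ω,f]:
  T: [ 0 -1  1 -1 -1]
  Θ: [ 1  0  0  0  0]
Echelon form has 2 nonzero rows (pivots: ΔT,γ)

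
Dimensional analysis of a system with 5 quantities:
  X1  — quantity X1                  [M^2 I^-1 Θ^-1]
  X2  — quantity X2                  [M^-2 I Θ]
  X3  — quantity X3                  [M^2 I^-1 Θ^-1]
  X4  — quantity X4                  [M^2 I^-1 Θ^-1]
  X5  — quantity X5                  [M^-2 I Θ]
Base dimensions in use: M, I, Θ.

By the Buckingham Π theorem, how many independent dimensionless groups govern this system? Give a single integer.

4

Dimensional matrix (M×I×Θ by X1×X2×X3×X4×X5):
  M: [ 2 -2  2  2 -2]
  I: [-1  1 -1 -1  1]
  Θ: [-1  1 -1 -1  1]
Echelon form has 1 nonzero rows (pivots: X1)
n=5, r=1 ⇒ 4 dimensionless groups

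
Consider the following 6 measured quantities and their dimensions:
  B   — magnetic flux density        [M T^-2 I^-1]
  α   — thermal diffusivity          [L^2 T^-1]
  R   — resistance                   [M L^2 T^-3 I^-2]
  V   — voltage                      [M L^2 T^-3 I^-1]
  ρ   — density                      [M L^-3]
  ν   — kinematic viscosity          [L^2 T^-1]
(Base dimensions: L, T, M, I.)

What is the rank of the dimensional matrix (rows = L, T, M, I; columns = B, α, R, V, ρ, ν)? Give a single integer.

4

Dimensional matrix (L×T×M×I by B×α×R×V×ρ×ν):
  L: [ 0  2  2  2 -3  2]
  T: [-2 -1 -3 -3  0 -1]
  M: [ 1  0  1  1  1  0]
  I: [-1  0 -2 -1  0  0]
Echelon form has 4 nonzero rows (pivots: B,α,R,ρ)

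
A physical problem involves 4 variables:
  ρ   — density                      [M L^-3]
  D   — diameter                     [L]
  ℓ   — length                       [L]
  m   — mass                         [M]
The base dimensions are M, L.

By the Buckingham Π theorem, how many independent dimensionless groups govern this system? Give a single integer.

2

Dimensional matrix (M×L by ρ×D×ℓ×m):
  M: [ 1  0  0  1]
  L: [-3  1  1  0]
Row reduction gives pivot columns ρ,D; rank = 2
Π count = n − r = 4 − 2 = 2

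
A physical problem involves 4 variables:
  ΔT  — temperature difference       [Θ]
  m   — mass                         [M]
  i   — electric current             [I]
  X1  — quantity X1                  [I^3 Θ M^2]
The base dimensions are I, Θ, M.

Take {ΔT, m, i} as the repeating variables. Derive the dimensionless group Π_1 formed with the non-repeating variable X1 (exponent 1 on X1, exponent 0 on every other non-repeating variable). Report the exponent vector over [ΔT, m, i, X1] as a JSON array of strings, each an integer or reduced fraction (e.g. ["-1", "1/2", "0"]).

Exponent matrix [I,Θ,M] × [ΔT,m,i,X1]:
  I: [ 0  0  1  3]
  Θ: [ 1  0  0  1]
  M: [ 0  1  0  2]
RREF → pivots at {ΔT,m,i} ⇒ r = 3
Repeat: ΔT,m,i; free: X1
RREF:
  r0: [   1    0    0    1]
  r1: [   0    1    0    2]
  r2: [   0    0    1    3]
Fix exponent of X1 at 1; solve each RREF row for its pivot's exponent:
  r0: exp(ΔT) + (1)·1 = 0 ⇒ exp(ΔT) = -1
  r1: exp(m) + (2)·1 = 0 ⇒ exp(m) = -2
  r2: exp(i) + (3)·1 = 0 ⇒ exp(i) = -3
Π_1 = ΔT^-1 · m^-2 · i^-3 · X1

["-1", "-2", "-3", "1"]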